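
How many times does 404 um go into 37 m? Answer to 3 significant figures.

91600

(37) / (404e-6) = 0.09158e6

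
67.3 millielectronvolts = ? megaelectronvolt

0.0000000673 megaelectronvolts

milli = 10^-3, mega = 10^6; factor is 10^-9.
67.3 × 10^-9 = 0.0000000673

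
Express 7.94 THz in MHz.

tera = 10¹², mega = 10⁶; factor is 10⁶.
7.94 × 10⁶ = 7940000

7940000 MHz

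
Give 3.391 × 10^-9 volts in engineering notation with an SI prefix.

3.391 nanovolts

= 3.391 × 10^-9 volts; 10^-9 is nano.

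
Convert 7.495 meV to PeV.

milli = 10^-3, peta = 10^15; factor is 10^-18.
7.495 × 10^-18 = 0.000000000000000007495

0.000000000000000007495 PeV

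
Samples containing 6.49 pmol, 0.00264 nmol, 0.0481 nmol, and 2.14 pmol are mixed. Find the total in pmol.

In pmol:
  6.49 pmol → 6.49
  0.00264 nmol = 0.00264 × 10³ pmol = 2.64
  0.0481 nmol = 0.0481 × 10³ pmol = 48.1
  2.14 pmol → 2.14
Sum: 6.49 + 2.64 + 48.1 + 2.14 = 59.37

59.37 pmol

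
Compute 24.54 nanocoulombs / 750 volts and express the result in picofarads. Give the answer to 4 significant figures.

32.72 picofarads

(24.54e-9) / (750) = 0.03272e-9 F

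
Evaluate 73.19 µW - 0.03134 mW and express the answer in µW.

41.85 µW

In µW:
  73.19 µW → 73.19
  0.03134 mW = 0.03134 × 10^3 µW = 31.34
Difference: 73.19 - 31.34 = 41.85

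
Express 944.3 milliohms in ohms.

0.9443 ohms

milli = 10⁻³, (no prefix) = 10⁰; factor is 10⁻³.
944.3 × 10⁻³ = 0.9443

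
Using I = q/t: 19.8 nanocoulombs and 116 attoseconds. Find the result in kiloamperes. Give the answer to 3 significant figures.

(19.8 × 10^-9) / (116 × 10^-18) = 0.17069 × 10^9 A

171000 kiloamperes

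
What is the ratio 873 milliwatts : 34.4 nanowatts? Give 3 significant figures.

(873e-3) / (34.4e-9) = 25.38e6

25400000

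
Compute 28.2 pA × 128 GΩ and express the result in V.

3.6096 V

28.2 × 10^-12 × 128 × 10^9 = 3609.6 × 10^-3 V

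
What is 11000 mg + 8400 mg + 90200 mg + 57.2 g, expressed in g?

In g:
  11000 mg = 11000 × 10^-3 g = 11
  8400 mg = 8400 × 10^-3 g = 8.4
  90200 mg = 90200 × 10^-3 g = 90.2
  57.2 g → 57.2
Sum: 11 + 8.4 + 90.2 + 57.2 = 166.8

166.8 g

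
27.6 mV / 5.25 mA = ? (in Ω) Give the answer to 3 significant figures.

5.26 Ω

(27.6e-3) / (5.25e-3) = 5.2571 Ω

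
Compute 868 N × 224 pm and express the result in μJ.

868 × 224 × 10^-12 = 194432 × 10^-12 J

0.194432 μJ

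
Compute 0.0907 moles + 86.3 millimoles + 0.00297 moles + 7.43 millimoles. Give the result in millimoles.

In millimoles:
  0.0907 moles = 0.0907e3 millimoles = 90.7
  86.3 millimoles → 86.3
  0.00297 moles = 0.00297e3 millimoles = 2.97
  7.43 millimoles → 7.43
Sum: 90.7 + 86.3 + 2.97 + 7.43 = 187.4

187.4 millimoles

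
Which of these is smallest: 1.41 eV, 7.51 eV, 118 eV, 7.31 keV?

1.41 eV

1.41 eV = 1.41 eV
7.51 eV = 7.51 eV
118 eV = 118 eV
7.31 keV = 7310 eV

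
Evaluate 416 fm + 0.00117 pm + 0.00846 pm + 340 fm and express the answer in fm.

765.63 fm

In fm:
  416 fm → 416
  0.00117 pm = 0.00117 × 10^3 fm = 1.17
  0.00846 pm = 0.00846 × 10^3 fm = 8.46
  340 fm → 340
Sum: 416 + 1.17 + 8.46 + 340 = 765.63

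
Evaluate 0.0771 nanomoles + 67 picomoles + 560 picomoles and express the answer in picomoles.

704.1 picomoles

In picomoles:
  0.0771 nanomoles = 0.0771e3 picomoles = 77.1
  67 picomoles → 67
  560 picomoles → 560
Sum: 77.1 + 67 + 560 = 704.1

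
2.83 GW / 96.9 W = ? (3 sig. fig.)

29200000

(2.83e9) / (96.9) = 0.02921e9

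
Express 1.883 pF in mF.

pico = 1e-12, milli = 1e-3; factor is 1e-9.
1.883 × 1e-9 = 0.000000001883

0.000000001883 mF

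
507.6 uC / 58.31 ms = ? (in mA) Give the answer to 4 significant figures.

(507.6 × 10^-6) / (58.31 × 10^-3) = 8.7052 × 10^-3 A

8.705 mA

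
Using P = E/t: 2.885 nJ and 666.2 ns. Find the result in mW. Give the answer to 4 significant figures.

4.331 mW

(2.885e-9) / (666.2e-9) = 0.00433053 W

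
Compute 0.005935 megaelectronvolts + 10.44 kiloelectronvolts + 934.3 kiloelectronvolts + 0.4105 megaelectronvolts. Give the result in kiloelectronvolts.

1361.175 kiloelectronvolts

In kiloelectronvolts:
  0.005935 megaelectronvolts = 0.005935 × 10^3 kiloelectronvolts = 5.935
  10.44 kiloelectronvolts → 10.44
  934.3 kiloelectronvolts → 934.3
  0.4105 megaelectronvolts = 0.4105 × 10^3 kiloelectronvolts = 410.5
Sum: 5.935 + 10.44 + 934.3 + 410.5 = 1361.175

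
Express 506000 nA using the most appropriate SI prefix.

= 506 × 10^-6 A; 10^-6 is micro.

506 μA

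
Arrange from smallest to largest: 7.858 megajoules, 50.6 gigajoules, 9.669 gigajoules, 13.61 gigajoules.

7.858 megajoules = 7858000 joules
50.6 gigajoules = 50600000000 joules
9.669 gigajoules = 9669000000 joules
13.61 gigajoules = 13610000000 joules

7.858 megajoules < 9.669 gigajoules < 13.61 gigajoules < 50.6 gigajoules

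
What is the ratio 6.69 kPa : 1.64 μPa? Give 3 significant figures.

(6.69e3) / (1.64e-6) = 4.079e9

4080000000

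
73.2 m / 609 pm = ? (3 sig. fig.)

(73.2) / (609 × 10^-12) = 0.1202 × 10^12

120000000000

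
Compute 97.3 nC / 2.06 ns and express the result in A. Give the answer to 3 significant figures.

47.2 A

(97.3e-9) / (2.06e-9) = 47.233 A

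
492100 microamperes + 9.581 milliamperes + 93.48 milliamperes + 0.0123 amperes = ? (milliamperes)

In milliamperes:
  492100 microamperes = 492100e-3 milliamperes = 492.1
  9.581 milliamperes → 9.581
  93.48 milliamperes → 93.48
  0.0123 amperes = 0.0123e3 milliamperes = 12.3
Sum: 492.1 + 9.581 + 93.48 + 12.3 = 607.461

607.461 milliamperes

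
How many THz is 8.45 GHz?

giga = 10^9, tera = 10^12; factor is 10^-3.
8.45 × 10^-3 = 0.00845

0.00845 THz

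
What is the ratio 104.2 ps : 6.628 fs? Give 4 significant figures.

(104.2 × 10^-12) / (6.628 × 10^-15) = 15.721 × 10^3

15720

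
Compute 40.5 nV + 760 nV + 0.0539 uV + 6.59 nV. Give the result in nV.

860.99 nV

In nV:
  40.5 nV → 40.5
  760 nV → 760
  0.0539 uV = 0.0539 × 10^3 nV = 53.9
  6.59 nV → 6.59
Sum: 40.5 + 760 + 53.9 + 6.59 = 860.99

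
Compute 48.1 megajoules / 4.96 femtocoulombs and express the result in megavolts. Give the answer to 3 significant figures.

9700000000000000 megavolts

(48.1 × 10⁶) / (4.96 × 10⁻¹⁵) = 9.6976 × 10²¹ V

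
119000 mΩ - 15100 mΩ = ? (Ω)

103.9 Ω

In Ω:
  119000 mΩ = 119000 × 10^-3 Ω = 119
  15100 mΩ = 15100 × 10^-3 Ω = 15.1
Difference: 119 - 15.1 = 103.9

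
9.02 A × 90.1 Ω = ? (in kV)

9.02 × 90.1 = 812.702 V

0.812702 kV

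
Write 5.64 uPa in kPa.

0.00000000564 kPa

micro = 10^-6, kilo = 10^3; factor is 10^-9.
5.64 × 10^-9 = 0.00000000564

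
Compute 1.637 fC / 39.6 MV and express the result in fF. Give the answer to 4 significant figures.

(1.637e-15) / (39.6e6) = 0.0413384e-21 F

0.00000004134 fF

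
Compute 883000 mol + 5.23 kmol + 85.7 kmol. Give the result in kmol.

In kmol:
  883000 mol = 883000 × 10^-3 kmol = 883
  5.23 kmol → 5.23
  85.7 kmol → 85.7
Sum: 883 + 5.23 + 85.7 = 973.93

973.93 kmol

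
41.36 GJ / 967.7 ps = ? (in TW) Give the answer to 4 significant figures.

42740000 TW

(41.36e9) / (967.7e-12) = 0.0427405e21 W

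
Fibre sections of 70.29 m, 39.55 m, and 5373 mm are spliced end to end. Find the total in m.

In m:
  70.29 m → 70.29
  39.55 m → 39.55
  5373 mm = 5373e-3 m = 5.373
Sum: 70.29 + 39.55 + 5.373 = 115.213

115.213 m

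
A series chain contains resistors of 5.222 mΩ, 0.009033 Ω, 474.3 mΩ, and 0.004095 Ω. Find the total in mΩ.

In mΩ:
  5.222 mΩ → 5.222
  0.009033 Ω = 0.009033 × 10³ mΩ = 9.033
  474.3 mΩ → 474.3
  0.004095 Ω = 0.004095 × 10³ mΩ = 4.095
Sum: 5.222 + 9.033 + 474.3 + 4.095 = 492.65

492.65 mΩ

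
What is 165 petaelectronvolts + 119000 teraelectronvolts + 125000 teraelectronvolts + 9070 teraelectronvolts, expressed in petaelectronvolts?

418.07 petaelectronvolts

In petaelectronvolts:
  165 petaelectronvolts → 165
  119000 teraelectronvolts = 119000 × 10^-3 petaelectronvolts = 119
  125000 teraelectronvolts = 125000 × 10^-3 petaelectronvolts = 125
  9070 teraelectronvolts = 9070 × 10^-3 petaelectronvolts = 9.07
Sum: 165 + 119 + 125 + 9.07 = 418.07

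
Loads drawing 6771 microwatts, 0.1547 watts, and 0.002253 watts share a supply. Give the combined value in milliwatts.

163.724 milliwatts

In milliwatts:
  6771 microwatts = 6771 × 10^-3 milliwatts = 6.771
  0.1547 watts = 0.1547 × 10^3 milliwatts = 154.7
  0.002253 watts = 0.002253 × 10^3 milliwatts = 2.253
Sum: 6.771 + 154.7 + 2.253 = 163.724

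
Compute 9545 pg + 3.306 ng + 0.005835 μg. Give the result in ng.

18.686 ng

In ng:
  9545 pg = 9545 × 10⁻³ ng = 9.545
  3.306 ng → 3.306
  0.005835 μg = 0.005835 × 10³ ng = 5.835
Sum: 9.545 + 3.306 + 5.835 = 18.686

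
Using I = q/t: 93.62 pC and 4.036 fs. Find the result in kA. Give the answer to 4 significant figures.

(93.62 × 10⁻¹²) / (4.036 × 10⁻¹⁵) = 23.1962 × 10³ A

23.20 kA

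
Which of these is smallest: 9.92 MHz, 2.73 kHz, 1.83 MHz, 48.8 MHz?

9.92 MHz = 9920000 Hz
2.73 kHz = 2730 Hz
1.83 MHz = 1830000 Hz
48.8 MHz = 48800000 Hz

2.73 kHz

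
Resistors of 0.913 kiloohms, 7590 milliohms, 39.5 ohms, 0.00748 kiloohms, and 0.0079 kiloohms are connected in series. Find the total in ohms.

975.47 ohms

In ohms:
  0.913 kiloohms = 0.913 × 10³ ohms = 913
  7590 milliohms = 7590 × 10⁻³ ohms = 7.59
  39.5 ohms → 39.5
  0.00748 kiloohms = 0.00748 × 10³ ohms = 7.48
  0.0079 kiloohms = 0.0079 × 10³ ohms = 7.9
Sum: 913 + 7.59 + 39.5 + 7.48 + 7.9 = 975.47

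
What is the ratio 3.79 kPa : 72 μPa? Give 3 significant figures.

(3.79e3) / (72e-6) = 0.05264e9

52600000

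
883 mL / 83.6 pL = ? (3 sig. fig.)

(883 × 10^-3) / (83.6 × 10^-12) = 10.56 × 10^9

10600000000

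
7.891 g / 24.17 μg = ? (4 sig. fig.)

326500

(7.891) / (24.17 × 10^-6) = 0.32648 × 10^6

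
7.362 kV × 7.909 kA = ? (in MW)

7.362e3 × 7.909e3 = 58.226058e6 W

58.226058 MW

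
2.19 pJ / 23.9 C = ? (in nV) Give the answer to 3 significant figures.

0.0000916 nV

(2.19 × 10⁻¹²) / (23.9) = 0.091632 × 10⁻¹² V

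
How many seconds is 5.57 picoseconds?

0.00000000000557 seconds

pico = 10⁻¹², (no prefix) = 10⁰; factor is 10⁻¹².
5.57 × 10⁻¹² = 0.00000000000557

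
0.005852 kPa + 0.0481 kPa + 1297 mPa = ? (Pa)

55.249 Pa

In Pa:
  0.005852 kPa = 0.005852 × 10^3 Pa = 5.852
  0.0481 kPa = 0.0481 × 10^3 Pa = 48.1
  1297 mPa = 1297 × 10^-3 Pa = 1.297
Sum: 5.852 + 48.1 + 1.297 = 55.249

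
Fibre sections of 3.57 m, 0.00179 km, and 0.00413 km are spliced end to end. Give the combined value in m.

9.49 m

In m:
  3.57 m → 3.57
  0.00179 km = 0.00179 × 10^3 m = 1.79
  0.00413 km = 0.00413 × 10^3 m = 4.13
Sum: 3.57 + 1.79 + 4.13 = 9.49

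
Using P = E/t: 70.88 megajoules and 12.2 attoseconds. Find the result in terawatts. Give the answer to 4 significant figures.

5810000000000 terawatts

(70.88 × 10⁶) / (12.2 × 10⁻¹⁸) = 5.80984 × 10²⁴ W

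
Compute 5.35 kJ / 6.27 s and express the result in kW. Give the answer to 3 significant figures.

0.853 kW

(5.35e3) / (6.27) = 0.85327e3 W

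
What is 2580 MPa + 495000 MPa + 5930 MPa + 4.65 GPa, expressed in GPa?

In GPa:
  2580 MPa = 2580e-3 GPa = 2.58
  495000 MPa = 495000e-3 GPa = 495
  5930 MPa = 5930e-3 GPa = 5.93
  4.65 GPa → 4.65
Sum: 2.58 + 495 + 5.93 + 4.65 = 508.16

508.16 GPa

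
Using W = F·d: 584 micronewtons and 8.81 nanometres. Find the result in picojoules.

5.14504 picojoules

584e-6 × 8.81e-9 = 5145.04e-15 J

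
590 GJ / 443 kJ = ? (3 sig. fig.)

1330000

(590 × 10⁹) / (443 × 10³) = 1.332 × 10⁶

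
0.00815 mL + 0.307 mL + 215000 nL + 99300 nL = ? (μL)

629.45 μL

In μL:
  0.00815 mL = 0.00815e3 μL = 8.15
  0.307 mL = 0.307e3 μL = 307
  215000 nL = 215000e-3 μL = 215
  99300 nL = 99300e-3 μL = 99.3
Sum: 8.15 + 307 + 215 + 99.3 = 629.45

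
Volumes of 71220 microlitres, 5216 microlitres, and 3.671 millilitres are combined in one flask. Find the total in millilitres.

In millilitres:
  71220 microlitres = 71220e-3 millilitres = 71.22
  5216 microlitres = 5216e-3 millilitres = 5.216
  3.671 millilitres → 3.671
Sum: 71.22 + 5.216 + 3.671 = 80.107

80.107 millilitres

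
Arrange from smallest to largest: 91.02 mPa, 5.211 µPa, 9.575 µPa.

5.211 µPa < 9.575 µPa < 91.02 mPa

91.02 mPa = 0.09102 Pa
5.211 µPa = 0.000005211 Pa
9.575 µPa = 0.000009575 Pa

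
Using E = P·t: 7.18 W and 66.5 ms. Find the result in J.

7.18 × 66.5e-3 = 477.47e-3 J

0.47747 J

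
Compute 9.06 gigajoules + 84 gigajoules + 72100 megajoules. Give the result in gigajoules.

165.16 gigajoules

In gigajoules:
  9.06 gigajoules → 9.06
  84 gigajoules → 84
  72100 megajoules = 72100e-3 gigajoules = 72.1
Sum: 9.06 + 84 + 72.1 = 165.16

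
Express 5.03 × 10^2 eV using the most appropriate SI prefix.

503 eV

= 503 eV; mantissa already in [1, 1000).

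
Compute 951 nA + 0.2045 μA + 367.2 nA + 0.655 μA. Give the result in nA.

2177.7 nA

In nA:
  951 nA → 951
  0.2045 μA = 0.2045 × 10³ nA = 204.5
  367.2 nA → 367.2
  0.655 μA = 0.655 × 10³ nA = 655
Sum: 951 + 204.5 + 367.2 + 655 = 2177.7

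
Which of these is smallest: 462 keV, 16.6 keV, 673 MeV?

16.6 keV

462 keV = 462000 eV
16.6 keV = 16600 eV
673 MeV = 673000000 eV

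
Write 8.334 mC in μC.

milli = 10⁻³, micro = 10⁻⁶; factor is 10³.
8.334 × 10³ = 8334

8334 μC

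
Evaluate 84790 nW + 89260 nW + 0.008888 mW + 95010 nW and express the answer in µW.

277.948 µW

In µW:
  84790 nW = 84790 × 10^-3 µW = 84.79
  89260 nW = 89260 × 10^-3 µW = 89.26
  0.008888 mW = 0.008888 × 10^3 µW = 8.888
  95010 nW = 95010 × 10^-3 µW = 95.01
Sum: 84.79 + 89.26 + 8.888 + 95.01 = 277.948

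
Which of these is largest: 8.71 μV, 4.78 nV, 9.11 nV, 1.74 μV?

8.71 μV = 0.00000871 V
4.78 nV = 0.00000000478 V
9.11 nV = 0.00000000911 V
1.74 μV = 0.00000174 V

8.71 μV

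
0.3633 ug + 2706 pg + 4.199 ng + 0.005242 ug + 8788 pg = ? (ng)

In ng:
  0.3633 ug = 0.3633 × 10³ ng = 363.3
  2706 pg = 2706 × 10⁻³ ng = 2.706
  4.199 ng → 4.199
  0.005242 ug = 0.005242 × 10³ ng = 5.242
  8788 pg = 8788 × 10⁻³ ng = 8.788
Sum: 363.3 + 2.706 + 4.199 + 5.242 + 8.788 = 384.235

384.235 ng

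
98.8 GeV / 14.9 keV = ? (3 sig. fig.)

6630000

(98.8 × 10⁹) / (14.9 × 10³) = 6.631 × 10⁶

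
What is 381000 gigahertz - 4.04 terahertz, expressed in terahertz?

In terahertz:
  381000 gigahertz = 381000 × 10^-3 terahertz = 381
  4.04 terahertz → 4.04
Difference: 381 - 4.04 = 376.96

376.96 terahertz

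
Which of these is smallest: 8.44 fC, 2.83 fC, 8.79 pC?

2.83 fC

8.44 fC = 0.00000000000000844 C
2.83 fC = 0.00000000000000283 C
8.79 pC = 0.00000000000879 C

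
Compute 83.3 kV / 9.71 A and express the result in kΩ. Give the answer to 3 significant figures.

8.58 kΩ

(83.3 × 10^3) / (9.71) = 8.5788 × 10^3 Ω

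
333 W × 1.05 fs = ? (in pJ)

0.34965 pJ

333 × 1.05e-15 = 349.65e-15 J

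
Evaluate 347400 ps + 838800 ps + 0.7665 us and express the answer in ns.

1952.7 ns

In ns:
  347400 ps = 347400 × 10⁻³ ns = 347.4
  838800 ps = 838800 × 10⁻³ ns = 838.8
  0.7665 us = 0.7665 × 10³ ns = 766.5
Sum: 347.4 + 838.8 + 766.5 = 1952.7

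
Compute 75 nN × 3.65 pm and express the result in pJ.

0.00000027375 pJ

75 × 10^-9 × 3.65 × 10^-12 = 273.75 × 10^-21 J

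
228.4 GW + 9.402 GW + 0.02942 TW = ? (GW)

In GW:
  228.4 GW → 228.4
  9.402 GW → 9.402
  0.02942 TW = 0.02942 × 10^3 GW = 29.42
Sum: 228.4 + 9.402 + 29.42 = 267.222

267.222 GW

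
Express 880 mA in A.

0.88 A

milli = 10^-3, (no prefix) = 10^0; factor is 10^-3.
880 × 10^-3 = 0.88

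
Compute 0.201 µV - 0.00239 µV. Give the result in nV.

198.61 nV

In nV:
  0.201 µV = 0.201 × 10³ nV = 201
  0.00239 µV = 0.00239 × 10³ nV = 2.39
Difference: 201 - 2.39 = 198.61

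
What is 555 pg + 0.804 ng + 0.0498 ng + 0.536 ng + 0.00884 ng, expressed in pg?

1953.64 pg

In pg:
  555 pg → 555
  0.804 ng = 0.804 × 10^3 pg = 804
  0.0498 ng = 0.0498 × 10^3 pg = 49.8
  0.536 ng = 0.536 × 10^3 pg = 536
  0.00884 ng = 0.00884 × 10^3 pg = 8.84
Sum: 555 + 804 + 49.8 + 536 + 8.84 = 1953.64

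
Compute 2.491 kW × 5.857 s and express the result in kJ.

2.491e3 × 5.857 = 14.589787e3 J

14.589787 kJ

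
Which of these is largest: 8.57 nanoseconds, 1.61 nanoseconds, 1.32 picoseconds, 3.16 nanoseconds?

8.57 nanoseconds = 0.00000000857 seconds
1.61 nanoseconds = 0.00000000161 seconds
1.32 picoseconds = 0.00000000000132 seconds
3.16 nanoseconds = 0.00000000316 seconds

8.57 nanoseconds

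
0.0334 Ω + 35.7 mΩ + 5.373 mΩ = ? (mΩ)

74.473 mΩ

In mΩ:
  0.0334 Ω = 0.0334 × 10^3 mΩ = 33.4
  35.7 mΩ → 35.7
  5.373 mΩ → 5.373
Sum: 33.4 + 35.7 + 5.373 = 74.473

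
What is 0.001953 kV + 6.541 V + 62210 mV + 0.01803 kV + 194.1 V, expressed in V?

In V:
  0.001953 kV = 0.001953 × 10^3 V = 1.953
  6.541 V → 6.541
  62210 mV = 62210 × 10^-3 V = 62.21
  0.01803 kV = 0.01803 × 10^3 V = 18.03
  194.1 V → 194.1
Sum: 1.953 + 6.541 + 62.21 + 18.03 + 194.1 = 282.834

282.834 V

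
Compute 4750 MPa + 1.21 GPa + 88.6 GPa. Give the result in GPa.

In GPa:
  4750 MPa = 4750 × 10⁻³ GPa = 4.75
  1.21 GPa → 1.21
  88.6 GPa → 88.6
Sum: 4.75 + 1.21 + 88.6 = 94.56

94.56 GPa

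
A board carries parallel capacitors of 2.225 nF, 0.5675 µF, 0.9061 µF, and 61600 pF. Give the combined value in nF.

1537.425 nF

In nF:
  2.225 nF → 2.225
  0.5675 µF = 0.5675 × 10^3 nF = 567.5
  0.9061 µF = 0.9061 × 10^3 nF = 906.1
  61600 pF = 61600 × 10^-3 nF = 61.6
Sum: 2.225 + 567.5 + 906.1 + 61.6 = 1537.425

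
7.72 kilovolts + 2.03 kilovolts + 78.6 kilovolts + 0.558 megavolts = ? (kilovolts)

646.35 kilovolts

In kilovolts:
  7.72 kilovolts → 7.72
  2.03 kilovolts → 2.03
  78.6 kilovolts → 78.6
  0.558 megavolts = 0.558 × 10³ kilovolts = 558
Sum: 7.72 + 2.03 + 78.6 + 558 = 646.35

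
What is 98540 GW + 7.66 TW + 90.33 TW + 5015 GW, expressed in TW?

201.545 TW

In TW:
  98540 GW = 98540 × 10^-3 TW = 98.54
  7.66 TW → 7.66
  90.33 TW → 90.33
  5015 GW = 5015 × 10^-3 TW = 5.015
Sum: 98.54 + 7.66 + 90.33 + 5.015 = 201.545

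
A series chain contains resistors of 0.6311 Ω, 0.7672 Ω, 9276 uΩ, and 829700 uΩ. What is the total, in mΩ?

2237.276 mΩ

In mΩ:
  0.6311 Ω = 0.6311 × 10³ mΩ = 631.1
  0.7672 Ω = 0.7672 × 10³ mΩ = 767.2
  9276 uΩ = 9276 × 10⁻³ mΩ = 9.276
  829700 uΩ = 829700 × 10⁻³ mΩ = 829.7
Sum: 631.1 + 767.2 + 9.276 + 829.7 = 2237.276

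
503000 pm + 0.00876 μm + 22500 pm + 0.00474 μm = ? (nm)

539 nm

In nm:
  503000 pm = 503000 × 10^-3 nm = 503
  0.00876 μm = 0.00876 × 10^3 nm = 8.76
  22500 pm = 22500 × 10^-3 nm = 22.5
  0.00474 μm = 0.00474 × 10^3 nm = 4.74
Sum: 503 + 8.76 + 22.5 + 4.74 = 539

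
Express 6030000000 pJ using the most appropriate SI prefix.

6.03 mJ

= 6.03e-3 J; 1e-3 is milli.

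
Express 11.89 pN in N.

0.00000000001189 N

pico = 1e-12, (no prefix) = 1e0; factor is 1e-12.
11.89 × 1e-12 = 0.00000000001189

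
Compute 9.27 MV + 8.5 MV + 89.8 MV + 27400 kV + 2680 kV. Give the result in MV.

In MV:
  9.27 MV → 9.27
  8.5 MV → 8.5
  89.8 MV → 89.8
  27400 kV = 27400 × 10^-3 MV = 27.4
  2680 kV = 2680 × 10^-3 MV = 2.68
Sum: 9.27 + 8.5 + 89.8 + 27.4 + 2.68 = 137.65

137.65 MV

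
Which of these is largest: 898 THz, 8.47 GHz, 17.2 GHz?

898 THz = 898000000000000 Hz
8.47 GHz = 8470000000 Hz
17.2 GHz = 17200000000 Hz

898 THz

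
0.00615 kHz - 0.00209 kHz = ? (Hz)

In Hz:
  0.00615 kHz = 0.00615 × 10^3 Hz = 6.15
  0.00209 kHz = 0.00209 × 10^3 Hz = 2.09
Difference: 6.15 - 2.09 = 4.06

4.06 Hz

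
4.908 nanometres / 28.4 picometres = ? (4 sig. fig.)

(4.908 × 10⁻⁹) / (28.4 × 10⁻¹²) = 0.17282 × 10³

172.8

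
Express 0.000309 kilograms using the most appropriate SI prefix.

309 milligrams

= 309 × 10⁻³ grams; 10⁻³ is milli.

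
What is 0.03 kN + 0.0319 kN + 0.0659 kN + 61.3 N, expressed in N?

In N:
  0.03 kN = 0.03 × 10³ N = 30
  0.0319 kN = 0.0319 × 10³ N = 31.9
  0.0659 kN = 0.0659 × 10³ N = 65.9
  61.3 N → 61.3
Sum: 30 + 31.9 + 65.9 + 61.3 = 189.1

189.1 N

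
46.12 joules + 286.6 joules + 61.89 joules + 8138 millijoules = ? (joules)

In joules:
  46.12 joules → 46.12
  286.6 joules → 286.6
  61.89 joules → 61.89
  8138 millijoules = 8138 × 10^-3 joules = 8.138
Sum: 46.12 + 286.6 + 61.89 + 8.138 = 402.748

402.748 joules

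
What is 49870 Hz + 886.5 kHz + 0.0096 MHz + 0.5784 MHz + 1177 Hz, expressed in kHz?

In kHz:
  49870 Hz = 49870 × 10⁻³ kHz = 49.87
  886.5 kHz → 886.5
  0.0096 MHz = 0.0096 × 10³ kHz = 9.6
  0.5784 MHz = 0.5784 × 10³ kHz = 578.4
  1177 Hz = 1177 × 10⁻³ kHz = 1.177
Sum: 49.87 + 886.5 + 9.6 + 578.4 + 1.177 = 1525.547

1525.547 kHz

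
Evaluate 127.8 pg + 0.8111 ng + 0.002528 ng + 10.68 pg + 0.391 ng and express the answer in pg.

1343.108 pg

In pg:
  127.8 pg → 127.8
  0.8111 ng = 0.8111 × 10^3 pg = 811.1
  0.002528 ng = 0.002528 × 10^3 pg = 2.528
  10.68 pg → 10.68
  0.391 ng = 0.391 × 10^3 pg = 391
Sum: 127.8 + 811.1 + 2.528 + 10.68 + 391 = 1343.108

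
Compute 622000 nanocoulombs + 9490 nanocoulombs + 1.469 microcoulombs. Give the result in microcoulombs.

632.959 microcoulombs

In microcoulombs:
  622000 nanocoulombs = 622000 × 10^-3 microcoulombs = 622
  9490 nanocoulombs = 9490 × 10^-3 microcoulombs = 9.49
  1.469 microcoulombs → 1.469
Sum: 622 + 9.49 + 1.469 = 632.959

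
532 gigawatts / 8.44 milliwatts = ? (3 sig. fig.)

(532e9) / (8.44e-3) = 63.03e12

63000000000000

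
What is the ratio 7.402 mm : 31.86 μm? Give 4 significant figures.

(7.402e-3) / (31.86e-6) = 0.23233e3

232.3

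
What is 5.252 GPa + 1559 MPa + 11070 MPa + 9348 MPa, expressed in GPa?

In GPa:
  5.252 GPa → 5.252
  1559 MPa = 1559e-3 GPa = 1.559
  11070 MPa = 11070e-3 GPa = 11.07
  9348 MPa = 9348e-3 GPa = 9.348
Sum: 5.252 + 1.559 + 11.07 + 9.348 = 27.229

27.229 GPa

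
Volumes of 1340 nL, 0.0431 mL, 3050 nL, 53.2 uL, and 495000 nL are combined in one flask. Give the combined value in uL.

In uL:
  1340 nL = 1340e-3 uL = 1.34
  0.0431 mL = 0.0431e3 uL = 43.1
  3050 nL = 3050e-3 uL = 3.05
  53.2 uL → 53.2
  495000 nL = 495000e-3 uL = 495
Sum: 1.34 + 43.1 + 3.05 + 53.2 + 495 = 595.69

595.69 uL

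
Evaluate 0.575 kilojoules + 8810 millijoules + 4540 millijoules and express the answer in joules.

588.35 joules

In joules:
  0.575 kilojoules = 0.575 × 10^3 joules = 575
  8810 millijoules = 8810 × 10^-3 joules = 8.81
  4540 millijoules = 4540 × 10^-3 joules = 4.54
Sum: 575 + 8.81 + 4.54 = 588.35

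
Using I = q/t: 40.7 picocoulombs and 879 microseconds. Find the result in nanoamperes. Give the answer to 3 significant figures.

46.3 nanoamperes

(40.7e-12) / (879e-6) = 0.046303e-6 A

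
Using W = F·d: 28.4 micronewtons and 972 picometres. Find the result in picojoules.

28.4e-6 × 972e-12 = 27604.8e-18 J

0.0276048 picojoules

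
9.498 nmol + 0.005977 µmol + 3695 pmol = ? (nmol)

19.17 nmol

In nmol:
  9.498 nmol → 9.498
  0.005977 µmol = 0.005977 × 10^3 nmol = 5.977
  3695 pmol = 3695 × 10^-3 nmol = 3.695
Sum: 9.498 + 5.977 + 3.695 = 19.17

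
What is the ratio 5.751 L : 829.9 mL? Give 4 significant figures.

6.930

(5.751) / (829.9e-3) = 0.0069298e3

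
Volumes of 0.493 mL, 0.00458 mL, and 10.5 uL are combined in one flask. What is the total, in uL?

In uL:
  0.493 mL = 0.493 × 10^3 uL = 493
  0.00458 mL = 0.00458 × 10^3 uL = 4.58
  10.5 uL → 10.5
Sum: 493 + 4.58 + 10.5 = 508.08

508.08 uL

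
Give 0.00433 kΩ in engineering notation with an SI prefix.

= 4.33 Ω; mantissa already in [1, 1000).

4.33 Ω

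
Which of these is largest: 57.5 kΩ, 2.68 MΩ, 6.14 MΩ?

57.5 kΩ = 57500 Ω
2.68 MΩ = 2680000 Ω
6.14 MΩ = 6140000 Ω

6.14 MΩ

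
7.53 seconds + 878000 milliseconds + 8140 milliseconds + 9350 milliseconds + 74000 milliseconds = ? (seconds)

977.02 seconds

In seconds:
  7.53 seconds → 7.53
  878000 milliseconds = 878000 × 10⁻³ seconds = 878
  8140 milliseconds = 8140 × 10⁻³ seconds = 8.14
  9350 milliseconds = 9350 × 10⁻³ seconds = 9.35
  74000 milliseconds = 74000 × 10⁻³ seconds = 74
Sum: 7.53 + 878 + 8.14 + 9.35 + 74 = 977.02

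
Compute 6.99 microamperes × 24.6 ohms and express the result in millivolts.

0.171954 millivolts

6.99 × 10^-6 × 24.6 = 171.954 × 10^-6 V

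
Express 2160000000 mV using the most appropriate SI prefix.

= 2.16e6 V; 1e6 is mega.

2.16 MV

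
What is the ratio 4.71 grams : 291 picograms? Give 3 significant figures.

16200000000

(4.71) / (291 × 10^-12) = 0.01619 × 10^12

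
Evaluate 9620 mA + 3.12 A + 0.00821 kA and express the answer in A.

In A:
  9620 mA = 9620 × 10^-3 A = 9.62
  3.12 A → 3.12
  0.00821 kA = 0.00821 × 10^3 A = 8.21
Sum: 9.62 + 3.12 + 8.21 = 20.95

20.95 A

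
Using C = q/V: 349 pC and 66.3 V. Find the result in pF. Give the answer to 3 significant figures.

(349e-12) / (66.3) = 5.264e-12 F

5.26 pF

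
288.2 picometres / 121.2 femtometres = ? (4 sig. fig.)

2378

(288.2e-12) / (121.2e-15) = 2.3779e3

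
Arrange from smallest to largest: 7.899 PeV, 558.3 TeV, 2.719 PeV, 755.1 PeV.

558.3 TeV < 2.719 PeV < 7.899 PeV < 755.1 PeV

7.899 PeV = 7899000000000000 eV
558.3 TeV = 558300000000000 eV
2.719 PeV = 2719000000000000 eV
755.1 PeV = 755100000000000000 eV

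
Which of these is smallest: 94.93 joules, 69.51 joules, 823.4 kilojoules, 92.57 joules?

94.93 joules = 94.93 joules
69.51 joules = 69.51 joules
823.4 kilojoules = 823400 joules
92.57 joules = 92.57 joules

69.51 joules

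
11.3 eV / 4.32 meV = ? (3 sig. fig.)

(11.3) / (4.32e-3) = 2.616e3

2620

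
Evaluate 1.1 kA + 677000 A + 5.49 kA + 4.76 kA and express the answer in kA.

688.35 kA

In kA:
  1.1 kA → 1.1
  677000 A = 677000 × 10^-3 kA = 677
  5.49 kA → 5.49
  4.76 kA → 4.76
Sum: 1.1 + 677 + 5.49 + 4.76 = 688.35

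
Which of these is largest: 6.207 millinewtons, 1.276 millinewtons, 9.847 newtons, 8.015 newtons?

9.847 newtons

6.207 millinewtons = 0.006207 newtons
1.276 millinewtons = 0.001276 newtons
9.847 newtons = 9.847 newtons
8.015 newtons = 8.015 newtons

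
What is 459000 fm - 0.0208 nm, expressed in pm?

438.2 pm

In pm:
  459000 fm = 459000 × 10^-3 pm = 459
  0.0208 nm = 0.0208 × 10^3 pm = 20.8
Difference: 459 - 20.8 = 438.2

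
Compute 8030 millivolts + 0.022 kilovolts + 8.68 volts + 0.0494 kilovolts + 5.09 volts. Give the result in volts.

93.2 volts

In volts:
  8030 millivolts = 8030 × 10^-3 volts = 8.03
  0.022 kilovolts = 0.022 × 10^3 volts = 22
  8.68 volts → 8.68
  0.0494 kilovolts = 0.0494 × 10^3 volts = 49.4
  5.09 volts → 5.09
Sum: 8.03 + 22 + 8.68 + 49.4 + 5.09 = 93.2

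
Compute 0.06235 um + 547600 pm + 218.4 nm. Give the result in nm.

In nm:
  0.06235 um = 0.06235 × 10^3 nm = 62.35
  547600 pm = 547600 × 10^-3 nm = 547.6
  218.4 nm → 218.4
Sum: 62.35 + 547.6 + 218.4 = 828.35

828.35 nm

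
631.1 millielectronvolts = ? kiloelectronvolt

0.0006311 kiloelectronvolts

milli = 10^-3, kilo = 10^3; factor is 10^-6.
631.1 × 10^-6 = 0.0006311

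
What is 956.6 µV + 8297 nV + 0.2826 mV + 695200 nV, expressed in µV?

1942.697 µV

In µV:
  956.6 µV → 956.6
  8297 nV = 8297e-3 µV = 8.297
  0.2826 mV = 0.2826e3 µV = 282.6
  695200 nV = 695200e-3 µV = 695.2
Sum: 956.6 + 8.297 + 282.6 + 695.2 = 1942.697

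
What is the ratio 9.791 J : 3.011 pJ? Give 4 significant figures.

3252000000000

(9.791) / (3.011e-12) = 3.2517e12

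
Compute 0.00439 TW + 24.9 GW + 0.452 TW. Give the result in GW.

In GW:
  0.00439 TW = 0.00439 × 10^3 GW = 4.39
  24.9 GW → 24.9
  0.452 TW = 0.452 × 10^3 GW = 452
Sum: 4.39 + 24.9 + 452 = 481.29

481.29 GW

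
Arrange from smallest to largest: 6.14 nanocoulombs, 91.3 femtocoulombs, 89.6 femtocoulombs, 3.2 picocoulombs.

89.6 femtocoulombs < 91.3 femtocoulombs < 3.2 picocoulombs < 6.14 nanocoulombs

6.14 nanocoulombs = 0.00000000614 coulombs
91.3 femtocoulombs = 0.0000000000000913 coulombs
89.6 femtocoulombs = 0.0000000000000896 coulombs
3.2 picocoulombs = 0.0000000000032 coulombs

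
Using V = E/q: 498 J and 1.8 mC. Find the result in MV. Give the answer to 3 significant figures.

0.277 MV

(498) / (1.8 × 10⁻³) = 276.67 × 10³ V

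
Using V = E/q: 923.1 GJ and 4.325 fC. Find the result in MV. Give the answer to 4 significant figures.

213400000000000000000 MV

(923.1 × 10^9) / (4.325 × 10^-15) = 213.434 × 10^24 V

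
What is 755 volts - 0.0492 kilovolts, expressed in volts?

705.8 volts

In volts:
  755 volts → 755
  0.0492 kilovolts = 0.0492e3 volts = 49.2
Difference: 755 - 49.2 = 705.8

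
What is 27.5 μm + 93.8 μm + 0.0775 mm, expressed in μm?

In μm:
  27.5 μm → 27.5
  93.8 μm → 93.8
  0.0775 mm = 0.0775e3 μm = 77.5
Sum: 27.5 + 93.8 + 77.5 = 198.8

198.8 μm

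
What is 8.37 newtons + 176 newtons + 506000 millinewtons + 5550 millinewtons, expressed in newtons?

In newtons:
  8.37 newtons → 8.37
  176 newtons → 176
  506000 millinewtons = 506000 × 10^-3 newtons = 506
  5550 millinewtons = 5550 × 10^-3 newtons = 5.55
Sum: 8.37 + 176 + 506 + 5.55 = 695.92

695.92 newtons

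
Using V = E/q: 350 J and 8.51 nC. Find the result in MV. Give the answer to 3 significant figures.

(350) / (8.51 × 10⁻⁹) = 41.128 × 10⁹ V

41100 MV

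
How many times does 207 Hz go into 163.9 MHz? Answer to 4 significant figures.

(163.9e6) / (207) = 0.79179e6

791800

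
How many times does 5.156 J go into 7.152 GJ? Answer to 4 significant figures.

(7.152e9) / (5.156) = 1.3871e9

1387000000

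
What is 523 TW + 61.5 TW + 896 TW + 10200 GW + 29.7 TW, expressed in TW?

1520.4 TW

In TW:
  523 TW → 523
  61.5 TW → 61.5
  896 TW → 896
  10200 GW = 10200e-3 TW = 10.2
  29.7 TW → 29.7
Sum: 523 + 61.5 + 896 + 10.2 + 29.7 = 1520.4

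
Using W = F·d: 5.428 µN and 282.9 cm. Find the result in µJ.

15.355812 µJ

5.428 × 10^-6 × 282.9 × 10^-2 = 1535.5812 × 10^-8 J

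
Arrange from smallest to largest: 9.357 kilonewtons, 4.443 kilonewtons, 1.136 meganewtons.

4.443 kilonewtons < 9.357 kilonewtons < 1.136 meganewtons

9.357 kilonewtons = 9357 newtons
4.443 kilonewtons = 4443 newtons
1.136 meganewtons = 1136000 newtons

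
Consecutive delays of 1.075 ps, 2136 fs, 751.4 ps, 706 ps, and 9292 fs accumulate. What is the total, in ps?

1469.903 ps

In ps:
  1.075 ps → 1.075
  2136 fs = 2136 × 10⁻³ ps = 2.136
  751.4 ps → 751.4
  706 ps → 706
  9292 fs = 9292 × 10⁻³ ps = 9.292
Sum: 1.075 + 2.136 + 751.4 + 706 + 9.292 = 1469.903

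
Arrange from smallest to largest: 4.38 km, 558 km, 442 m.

442 m < 4.38 km < 558 km

4.38 km = 4380 m
558 km = 558000 m
442 m = 442 m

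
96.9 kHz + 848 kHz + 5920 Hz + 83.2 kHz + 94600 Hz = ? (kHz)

In kHz:
  96.9 kHz → 96.9
  848 kHz → 848
  5920 Hz = 5920e-3 kHz = 5.92
  83.2 kHz → 83.2
  94600 Hz = 94600e-3 kHz = 94.6
Sum: 96.9 + 848 + 5.92 + 83.2 + 94.6 = 1128.62

1128.62 kHz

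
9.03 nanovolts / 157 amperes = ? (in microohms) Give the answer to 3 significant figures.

(9.03 × 10^-9) / (157) = 0.057516 × 10^-9 Ω

0.0000575 microohms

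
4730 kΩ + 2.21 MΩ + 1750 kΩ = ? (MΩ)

8.69 MΩ

In MΩ:
  4730 kΩ = 4730 × 10^-3 MΩ = 4.73
  2.21 MΩ → 2.21
  1750 kΩ = 1750 × 10^-3 MΩ = 1.75
Sum: 4.73 + 2.21 + 1.75 = 8.69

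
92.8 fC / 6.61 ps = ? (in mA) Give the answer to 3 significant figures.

14.0 mA

(92.8 × 10^-15) / (6.61 × 10^-12) = 14.039 × 10^-3 A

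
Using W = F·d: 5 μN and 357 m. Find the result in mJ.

5e-6 × 357 = 1785e-6 J

1.785 mJ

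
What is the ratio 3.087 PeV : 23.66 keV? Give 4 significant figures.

(3.087 × 10¹⁵) / (23.66 × 10³) = 0.13047 × 10¹²

130500000000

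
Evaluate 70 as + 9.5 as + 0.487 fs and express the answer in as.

In as:
  70 as → 70
  9.5 as → 9.5
  0.487 fs = 0.487 × 10³ as = 487
Sum: 70 + 9.5 + 487 = 566.5

566.5 as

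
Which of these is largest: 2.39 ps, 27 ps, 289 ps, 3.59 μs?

3.59 μs

2.39 ps = 0.00000000000239 s
27 ps = 0.000000000027 s
289 ps = 0.000000000289 s
3.59 μs = 0.00000359 s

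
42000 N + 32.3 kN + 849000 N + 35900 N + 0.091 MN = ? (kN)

1050.2 kN

In kN:
  42000 N = 42000e-3 kN = 42
  32.3 kN → 32.3
  849000 N = 849000e-3 kN = 849
  35900 N = 35900e-3 kN = 35.9
  0.091 MN = 0.091e3 kN = 91
Sum: 42 + 32.3 + 849 + 35.9 + 91 = 1050.2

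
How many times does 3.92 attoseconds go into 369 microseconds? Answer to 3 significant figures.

94100000000000

(369e-6) / (3.92e-18) = 94.13e12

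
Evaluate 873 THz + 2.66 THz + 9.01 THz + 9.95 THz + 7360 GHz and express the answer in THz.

901.98 THz

In THz:
  873 THz → 873
  2.66 THz → 2.66
  9.01 THz → 9.01
  9.95 THz → 9.95
  7360 GHz = 7360 × 10⁻³ THz = 7.36
Sum: 873 + 2.66 + 9.01 + 9.95 + 7.36 = 901.98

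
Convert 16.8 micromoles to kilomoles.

0.0000000168 kilomoles

micro = 1e-6, kilo = 1e3; factor is 1e-9.
16.8 × 1e-9 = 0.0000000168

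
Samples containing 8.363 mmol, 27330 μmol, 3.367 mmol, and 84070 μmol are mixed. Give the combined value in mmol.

123.13 mmol

In mmol:
  8.363 mmol → 8.363
  27330 μmol = 27330 × 10^-3 mmol = 27.33
  3.367 mmol → 3.367
  84070 μmol = 84070 × 10^-3 mmol = 84.07
Sum: 8.363 + 27.33 + 3.367 + 84.07 = 123.13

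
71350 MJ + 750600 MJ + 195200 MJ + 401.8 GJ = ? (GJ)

1418.95 GJ

In GJ:
  71350 MJ = 71350e-3 GJ = 71.35
  750600 MJ = 750600e-3 GJ = 750.6
  195200 MJ = 195200e-3 GJ = 195.2
  401.8 GJ → 401.8
Sum: 71.35 + 750.6 + 195.2 + 401.8 = 1418.95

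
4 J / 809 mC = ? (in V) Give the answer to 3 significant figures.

4.94 V

(4) / (809e-3) = 0.0049444e3 V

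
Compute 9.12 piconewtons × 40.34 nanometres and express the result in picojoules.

0.0000003679008 picojoules

9.12 × 10^-12 × 40.34 × 10^-9 = 367.9008 × 10^-21 J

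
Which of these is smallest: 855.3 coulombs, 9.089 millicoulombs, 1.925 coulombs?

855.3 coulombs = 855.3 coulombs
9.089 millicoulombs = 0.009089 coulombs
1.925 coulombs = 1.925 coulombs

9.089 millicoulombs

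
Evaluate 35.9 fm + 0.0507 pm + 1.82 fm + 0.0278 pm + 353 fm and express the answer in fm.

469.22 fm

In fm:
  35.9 fm → 35.9
  0.0507 pm = 0.0507 × 10^3 fm = 50.7
  1.82 fm → 1.82
  0.0278 pm = 0.0278 × 10^3 fm = 27.8
  353 fm → 353
Sum: 35.9 + 50.7 + 1.82 + 27.8 + 353 = 469.22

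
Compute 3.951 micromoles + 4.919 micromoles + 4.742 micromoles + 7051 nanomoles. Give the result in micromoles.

20.663 micromoles

In micromoles:
  3.951 micromoles → 3.951
  4.919 micromoles → 4.919
  4.742 micromoles → 4.742
  7051 nanomoles = 7051 × 10^-3 micromoles = 7.051
Sum: 3.951 + 4.919 + 4.742 + 7.051 = 20.663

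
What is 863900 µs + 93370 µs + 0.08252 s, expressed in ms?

1039.79 ms

In ms:
  863900 µs = 863900e-3 ms = 863.9
  93370 µs = 93370e-3 ms = 93.37
  0.08252 s = 0.08252e3 ms = 82.52
Sum: 863.9 + 93.37 + 82.52 = 1039.79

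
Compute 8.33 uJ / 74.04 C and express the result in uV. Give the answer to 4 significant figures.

(8.33e-6) / (74.04) = 0.112507e-6 V

0.1125 uV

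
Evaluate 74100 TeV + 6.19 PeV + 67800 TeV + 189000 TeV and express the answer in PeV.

337.09 PeV

In PeV:
  74100 TeV = 74100e-3 PeV = 74.1
  6.19 PeV → 6.19
  67800 TeV = 67800e-3 PeV = 67.8
  189000 TeV = 189000e-3 PeV = 189
Sum: 74.1 + 6.19 + 67.8 + 189 = 337.09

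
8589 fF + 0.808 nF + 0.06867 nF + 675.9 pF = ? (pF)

In pF:
  8589 fF = 8589e-3 pF = 8.589
  0.808 nF = 0.808e3 pF = 808
  0.06867 nF = 0.06867e3 pF = 68.67
  675.9 pF → 675.9
Sum: 8.589 + 808 + 68.67 + 675.9 = 1561.159

1561.159 pF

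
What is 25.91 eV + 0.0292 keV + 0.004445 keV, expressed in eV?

In eV:
  25.91 eV → 25.91
  0.0292 keV = 0.0292 × 10³ eV = 29.2
  0.004445 keV = 0.004445 × 10³ eV = 4.445
Sum: 25.91 + 29.2 + 4.445 = 59.555

59.555 eV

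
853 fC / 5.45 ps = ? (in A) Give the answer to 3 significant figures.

0.157 A

(853 × 10^-15) / (5.45 × 10^-12) = 156.51 × 10^-3 A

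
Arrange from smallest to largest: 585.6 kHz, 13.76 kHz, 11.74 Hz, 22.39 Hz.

585.6 kHz = 585600 Hz
13.76 kHz = 13760 Hz
11.74 Hz = 11.74 Hz
22.39 Hz = 22.39 Hz

11.74 Hz < 22.39 Hz < 13.76 kHz < 585.6 kHz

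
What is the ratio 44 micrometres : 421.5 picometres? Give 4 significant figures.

(44e-6) / (421.5e-12) = 0.10439e6

104400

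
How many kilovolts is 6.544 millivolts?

0.000006544 kilovolts

milli = 1e-3, kilo = 1e3; factor is 1e-6.
6.544 × 1e-6 = 0.000006544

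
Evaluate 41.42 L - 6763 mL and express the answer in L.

34.657 L

In L:
  41.42 L → 41.42
  6763 mL = 6763 × 10^-3 L = 6.763
Difference: 41.42 - 6.763 = 34.657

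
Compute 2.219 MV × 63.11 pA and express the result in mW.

0.14004109 mW

2.219 × 10⁶ × 63.11 × 10⁻¹² = 140.04109 × 10⁻⁶ W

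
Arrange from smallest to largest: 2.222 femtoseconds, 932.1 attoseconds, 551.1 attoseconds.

551.1 attoseconds < 932.1 attoseconds < 2.222 femtoseconds

2.222 femtoseconds = 0.000000000000002222 seconds
932.1 attoseconds = 0.0000000000000009321 seconds
551.1 attoseconds = 0.0000000000000005511 seconds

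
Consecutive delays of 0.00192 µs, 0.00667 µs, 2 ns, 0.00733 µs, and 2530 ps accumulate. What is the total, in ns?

20.45 ns

In ns:
  0.00192 µs = 0.00192 × 10^3 ns = 1.92
  0.00667 µs = 0.00667 × 10^3 ns = 6.67
  2 ns → 2
  0.00733 µs = 0.00733 × 10^3 ns = 7.33
  2530 ps = 2530 × 10^-3 ns = 2.53
Sum: 1.92 + 6.67 + 2 + 7.33 + 2.53 = 20.45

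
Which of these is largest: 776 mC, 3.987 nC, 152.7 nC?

776 mC = 0.776 C
3.987 nC = 0.000000003987 C
152.7 nC = 0.0000001527 C

776 mC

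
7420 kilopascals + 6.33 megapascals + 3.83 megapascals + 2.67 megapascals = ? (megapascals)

In megapascals:
  7420 kilopascals = 7420 × 10⁻³ megapascals = 7.42
  6.33 megapascals → 6.33
  3.83 megapascals → 3.83
  2.67 megapascals → 2.67
Sum: 7.42 + 6.33 + 3.83 + 2.67 = 20.25

20.25 megapascals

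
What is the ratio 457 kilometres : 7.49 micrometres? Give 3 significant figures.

61000000000

(457 × 10³) / (7.49 × 10⁻⁶) = 61.01 × 10⁹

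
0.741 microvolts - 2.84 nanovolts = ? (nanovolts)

738.16 nanovolts

In nanovolts:
  0.741 microvolts = 0.741 × 10³ nanovolts = 741
  2.84 nanovolts → 2.84
Difference: 741 - 2.84 = 738.16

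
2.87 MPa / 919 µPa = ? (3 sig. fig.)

3120000000

(2.87 × 10^6) / (919 × 10^-6) = 0.003123 × 10^12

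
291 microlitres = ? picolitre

micro = 10^-6, pico = 10^-12; factor is 10^6.
291 × 10^6 = 291000000

291000000 picolitres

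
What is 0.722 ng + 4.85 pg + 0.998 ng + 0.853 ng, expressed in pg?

In pg:
  0.722 ng = 0.722 × 10³ pg = 722
  4.85 pg → 4.85
  0.998 ng = 0.998 × 10³ pg = 998
  0.853 ng = 0.853 × 10³ pg = 853
Sum: 722 + 4.85 + 998 + 853 = 2577.85

2577.85 pg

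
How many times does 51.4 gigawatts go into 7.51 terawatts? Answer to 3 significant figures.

146

(7.51 × 10^12) / (51.4 × 10^9) = 0.1461 × 10^3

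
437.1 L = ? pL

437100000000000 pL

(no prefix) = 10⁰, pico = 10⁻¹²; factor is 10¹².
437.1 × 10¹² = 437100000000000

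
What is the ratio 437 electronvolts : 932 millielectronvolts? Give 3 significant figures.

469

(437) / (932 × 10^-3) = 0.4689 × 10^3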